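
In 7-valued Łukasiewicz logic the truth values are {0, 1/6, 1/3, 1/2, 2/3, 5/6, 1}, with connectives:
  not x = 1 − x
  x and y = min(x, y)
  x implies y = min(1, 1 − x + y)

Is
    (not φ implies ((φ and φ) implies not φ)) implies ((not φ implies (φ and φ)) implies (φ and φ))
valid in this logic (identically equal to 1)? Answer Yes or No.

No

Counterexample: take φ = 1/6.
not φ = not 1/6 = 5/6
φ and φ = 1/6 and 1/6 = 1/6
(φ and φ) implies not φ = 1/6 implies 5/6 = 1
not φ implies ((φ and φ) implies not φ) = 5/6 implies 1 = 1
not φ = not 1/6 = 5/6
φ and φ = 1/6 and 1/6 = 1/6
not φ implies (φ and φ) = 5/6 implies 1/6 = 1/3
φ and φ = 1/6 and 1/6 = 1/6
(not φ implies (φ and φ)) implies (φ and φ) = 1/3 implies 1/6 = 5/6
(not φ implies ((φ and φ) implies not φ)) implies ((not φ implies (φ and φ)) implies (φ and φ)) = 1 implies 5/6 = 5/6
This gives 5/6 ≠ 1.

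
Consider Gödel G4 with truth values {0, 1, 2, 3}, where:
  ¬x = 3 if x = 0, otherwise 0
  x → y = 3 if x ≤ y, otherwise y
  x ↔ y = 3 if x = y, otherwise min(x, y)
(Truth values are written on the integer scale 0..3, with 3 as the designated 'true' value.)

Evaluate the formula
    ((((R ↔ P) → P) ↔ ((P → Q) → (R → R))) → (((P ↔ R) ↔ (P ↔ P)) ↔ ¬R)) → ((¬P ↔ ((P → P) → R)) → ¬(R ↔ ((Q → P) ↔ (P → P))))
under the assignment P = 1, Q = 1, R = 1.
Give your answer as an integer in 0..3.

R ↔ P = 1 ↔ 1 = 3
(R ↔ P) → P = 3 → 1 = 1
P → Q = 1 → 1 = 3
R → R = 1 → 1 = 3
(P → Q) → (R → R) = 3 → 3 = 3
((R ↔ P) → P) ↔ ((P → Q) → (R → R)) = 1 ↔ 3 = 1
P ↔ R = 1 ↔ 1 = 3
P ↔ P = 1 ↔ 1 = 3
(P ↔ R) ↔ (P ↔ P) = 3 ↔ 3 = 3
¬R = ¬1 = 0
((P ↔ R) ↔ (P ↔ P)) ↔ ¬R = 3 ↔ 0 = 0
(((R ↔ P) → P) ↔ ((P → Q) → (R → R))) → (((P ↔ R) ↔ (P ↔ P)) ↔ ¬R) = 1 → 0 = 0
¬P = ¬1 = 0
P → P = 1 → 1 = 3
(P → P) → R = 3 → 1 = 1
¬P ↔ ((P → P) → R) = 0 ↔ 1 = 0
Q → P = 1 → 1 = 3
P → P = 1 → 1 = 3
(Q → P) ↔ (P → P) = 3 ↔ 3 = 3
R ↔ ((Q → P) ↔ (P → P)) = 1 ↔ 3 = 1
¬(R ↔ ((Q → P) ↔ (P → P))) = ¬1 = 0
(¬P ↔ ((P → P) → R)) → ¬(R ↔ ((Q → P) ↔ (P → P))) = 0 → 0 = 3
((((R ↔ P) → P) ↔ ((P → Q) → (R → R))) → (((P ↔ R) ↔ (P ↔ P)) ↔ ¬R)) → ((¬P ↔ ((P → P) → R)) → ¬(R ↔ ((Q → P) ↔ (P → P)))) = 0 → 3 = 3

3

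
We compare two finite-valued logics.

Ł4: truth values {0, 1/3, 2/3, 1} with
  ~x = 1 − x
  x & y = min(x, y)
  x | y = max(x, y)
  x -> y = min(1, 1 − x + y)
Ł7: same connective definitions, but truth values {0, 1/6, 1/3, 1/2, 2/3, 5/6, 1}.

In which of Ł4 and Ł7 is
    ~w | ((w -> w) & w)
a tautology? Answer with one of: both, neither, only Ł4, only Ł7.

In Ł4: at w = 1/3 the value is 2/3 — not a tautology.
In Ł7: at w = 1/6 the value is 5/6 — not a tautology.

neither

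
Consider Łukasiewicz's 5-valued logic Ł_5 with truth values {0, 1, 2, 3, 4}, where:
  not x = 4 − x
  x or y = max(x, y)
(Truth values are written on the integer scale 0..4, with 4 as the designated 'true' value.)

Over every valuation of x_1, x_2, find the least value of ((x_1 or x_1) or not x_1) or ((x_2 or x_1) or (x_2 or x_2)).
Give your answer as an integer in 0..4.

2

Take x_1 = 2, x_2 = 0:
x_1 or x_1 = 2 or 2 = 2
not x_1 = not 2 = 2
(x_1 or x_1) or not x_1 = 2 or 2 = 2
x_2 or x_1 = 0 or 2 = 2
x_2 or x_2 = 0 or 0 = 0
(x_2 or x_1) or (x_2 or x_2) = 2 or 0 = 2
((x_1 or x_1) or not x_1) or ((x_2 or x_1) or (x_2 or x_2)) = 2 or 2 = 2
No assignment yields a value below 2, so this is the minimum.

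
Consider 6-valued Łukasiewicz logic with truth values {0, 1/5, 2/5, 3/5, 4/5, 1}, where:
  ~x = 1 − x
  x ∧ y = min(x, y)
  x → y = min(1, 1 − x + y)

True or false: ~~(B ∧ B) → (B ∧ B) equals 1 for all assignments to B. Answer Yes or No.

Yes

B = 0 ↦ 1
B = 1/5 ↦ 1
B = 2/5 ↦ 1
B = 3/5 ↦ 1
B = 4/5 ↦ 1
B = 1 ↦ 1
Every assignment gives a value ≥ 1.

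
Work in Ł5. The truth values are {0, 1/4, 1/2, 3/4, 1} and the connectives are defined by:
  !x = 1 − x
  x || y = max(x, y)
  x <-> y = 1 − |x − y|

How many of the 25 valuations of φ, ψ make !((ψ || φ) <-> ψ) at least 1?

1

value 1: 1 assignment (counts)
value 3/4: 2 assignments
value 1/2: 3 assignments
value 1/4: 4 assignments
value 0: 15 assignments
So 1 of the 25 assignments meets the threshold.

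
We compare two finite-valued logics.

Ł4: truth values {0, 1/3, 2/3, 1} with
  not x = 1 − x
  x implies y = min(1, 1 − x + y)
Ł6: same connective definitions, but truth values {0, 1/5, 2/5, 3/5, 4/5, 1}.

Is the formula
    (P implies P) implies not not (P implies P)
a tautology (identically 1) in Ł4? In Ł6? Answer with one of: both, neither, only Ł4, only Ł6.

In Ł4: every assignment gives 1 — tautology.
In Ł6: every assignment gives 1 — tautology.

both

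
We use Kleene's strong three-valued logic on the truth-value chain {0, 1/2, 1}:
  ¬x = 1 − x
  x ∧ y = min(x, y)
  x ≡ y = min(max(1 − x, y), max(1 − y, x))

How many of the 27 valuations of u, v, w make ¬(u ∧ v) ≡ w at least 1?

6

value 1: 6 assignments (counts)
value 1/2: 15 assignments
value 0: 6 assignments
So 6 of the 27 assignments meet the threshold.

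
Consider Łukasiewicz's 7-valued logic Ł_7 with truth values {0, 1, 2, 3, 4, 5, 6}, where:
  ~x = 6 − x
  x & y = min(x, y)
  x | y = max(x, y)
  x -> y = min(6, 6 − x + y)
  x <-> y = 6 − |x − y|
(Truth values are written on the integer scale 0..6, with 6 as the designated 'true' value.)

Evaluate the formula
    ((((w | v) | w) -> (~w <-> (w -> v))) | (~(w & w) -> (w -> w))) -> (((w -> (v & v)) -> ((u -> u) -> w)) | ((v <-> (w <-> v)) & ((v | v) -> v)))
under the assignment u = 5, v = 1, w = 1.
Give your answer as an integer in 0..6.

w | v = 1 | 1 = 1
(w | v) | w = 1 | 1 = 1
~w = ~1 = 5
w -> v = 1 -> 1 = 6
~w <-> (w -> v) = 5 <-> 6 = 5
((w | v) | w) -> (~w <-> (w -> v)) = 1 -> 5 = 6
w & w = 1 & 1 = 1
~(w & w) = ~1 = 5
w -> w = 1 -> 1 = 6
~(w & w) -> (w -> w) = 5 -> 6 = 6
(((w | v) | w) -> (~w <-> (w -> v))) | (~(w & w) -> (w -> w)) = 6 | 6 = 6
v & v = 1 & 1 = 1
w -> (v & v) = 1 -> 1 = 6
u -> u = 5 -> 5 = 6
(u -> u) -> w = 6 -> 1 = 1
(w -> (v & v)) -> ((u -> u) -> w) = 6 -> 1 = 1
w <-> v = 1 <-> 1 = 6
v <-> (w <-> v) = 1 <-> 6 = 1
v | v = 1 | 1 = 1
(v | v) -> v = 1 -> 1 = 6
(v <-> (w <-> v)) & ((v | v) -> v) = 1 & 6 = 1
((w -> (v & v)) -> ((u -> u) -> w)) | ((v <-> (w <-> v)) & ((v | v) -> v)) = 1 | 1 = 1
((((w | v) | w) -> (~w <-> (w -> v))) | (~(w & w) -> (w -> w))) -> (((w -> (v & v)) -> ((u -> u) -> w)) | ((v <-> (w <-> v)) & ((v | v) -> v))) = 6 -> 1 = 1

1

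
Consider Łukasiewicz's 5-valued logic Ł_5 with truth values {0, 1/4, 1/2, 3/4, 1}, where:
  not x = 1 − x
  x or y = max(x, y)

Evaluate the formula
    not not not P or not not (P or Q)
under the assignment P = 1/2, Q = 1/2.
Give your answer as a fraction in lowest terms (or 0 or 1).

not P = not 1/2 = 1/2
not not P = not 1/2 = 1/2
not not not P = not 1/2 = 1/2
P or Q = 1/2 or 1/2 = 1/2
not (P or Q) = not 1/2 = 1/2
not not (P or Q) = not 1/2 = 1/2
not not not P or not not (P or Q) = 1/2 or 1/2 = 1/2

1/2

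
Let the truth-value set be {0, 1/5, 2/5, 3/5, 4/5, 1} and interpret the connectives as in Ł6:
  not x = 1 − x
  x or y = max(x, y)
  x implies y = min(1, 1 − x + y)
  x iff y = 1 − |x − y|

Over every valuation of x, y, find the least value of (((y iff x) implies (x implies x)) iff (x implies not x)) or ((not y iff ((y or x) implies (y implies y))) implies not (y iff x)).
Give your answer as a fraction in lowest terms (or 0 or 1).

4/5

Take x = 3/5, y = 0:
y iff x = 0 iff 3/5 = 2/5
x implies x = 3/5 implies 3/5 = 1
(y iff x) implies (x implies x) = 2/5 implies 1 = 1
not x = not 3/5 = 2/5
x implies not x = 3/5 implies 2/5 = 4/5
((y iff x) implies (x implies x)) iff (x implies not x) = 1 iff 4/5 = 4/5
not y = not 0 = 1
y or x = 0 or 3/5 = 3/5
y implies y = 0 implies 0 = 1
(y or x) implies (y implies y) = 3/5 implies 1 = 1
not y iff ((y or x) implies (y implies y)) = 1 iff 1 = 1
y iff x = 0 iff 3/5 = 2/5
not (y iff x) = not 2/5 = 3/5
(not y iff ((y or x) implies (y implies y))) implies not (y iff x) = 1 implies 3/5 = 3/5
(((y iff x) implies (x implies x)) iff (x implies not x)) or ((not y iff ((y or x) implies (y implies y))) implies not (y iff x)) = 4/5 or 3/5 = 4/5
No assignment yields a value below 4/5, so this is the minimum.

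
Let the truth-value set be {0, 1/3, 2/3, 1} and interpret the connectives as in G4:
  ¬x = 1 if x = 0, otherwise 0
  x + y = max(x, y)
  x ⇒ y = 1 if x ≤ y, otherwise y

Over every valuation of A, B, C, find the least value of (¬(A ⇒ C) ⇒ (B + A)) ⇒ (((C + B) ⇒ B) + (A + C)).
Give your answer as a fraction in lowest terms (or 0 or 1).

1/3

Take A = 0, B = 0, C = 1/3:
A ⇒ C = 0 ⇒ 1/3 = 1
¬(A ⇒ C) = ¬1 = 0
B + A = 0 + 0 = 0
¬(A ⇒ C) ⇒ (B + A) = 0 ⇒ 0 = 1
C + B = 1/3 + 0 = 1/3
(C + B) ⇒ B = 1/3 ⇒ 0 = 0
A + C = 0 + 1/3 = 1/3
((C + B) ⇒ B) + (A + C) = 0 + 1/3 = 1/3
(¬(A ⇒ C) ⇒ (B + A)) ⇒ (((C + B) ⇒ B) + (A + C)) = 1 ⇒ 1/3 = 1/3
No assignment yields a value below 1/3, so this is the minimum.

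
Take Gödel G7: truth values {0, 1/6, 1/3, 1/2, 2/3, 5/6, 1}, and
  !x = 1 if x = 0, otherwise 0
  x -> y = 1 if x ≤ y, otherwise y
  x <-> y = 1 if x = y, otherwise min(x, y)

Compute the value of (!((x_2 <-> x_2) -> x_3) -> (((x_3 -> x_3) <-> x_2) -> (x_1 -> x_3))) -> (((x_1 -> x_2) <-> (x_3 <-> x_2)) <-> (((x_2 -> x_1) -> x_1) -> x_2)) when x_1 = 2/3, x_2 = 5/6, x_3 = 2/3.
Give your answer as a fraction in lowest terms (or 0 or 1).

x_2 <-> x_2 = 5/6 <-> 5/6 = 1
(x_2 <-> x_2) -> x_3 = 1 -> 2/3 = 2/3
!((x_2 <-> x_2) -> x_3) = !2/3 = 0
x_3 -> x_3 = 2/3 -> 2/3 = 1
(x_3 -> x_3) <-> x_2 = 1 <-> 5/6 = 5/6
x_1 -> x_3 = 2/3 -> 2/3 = 1
((x_3 -> x_3) <-> x_2) -> (x_1 -> x_3) = 5/6 -> 1 = 1
!((x_2 <-> x_2) -> x_3) -> (((x_3 -> x_3) <-> x_2) -> (x_1 -> x_3)) = 0 -> 1 = 1
x_1 -> x_2 = 2/3 -> 5/6 = 1
x_3 <-> x_2 = 2/3 <-> 5/6 = 2/3
(x_1 -> x_2) <-> (x_3 <-> x_2) = 1 <-> 2/3 = 2/3
x_2 -> x_1 = 5/6 -> 2/3 = 2/3
(x_2 -> x_1) -> x_1 = 2/3 -> 2/3 = 1
((x_2 -> x_1) -> x_1) -> x_2 = 1 -> 5/6 = 5/6
((x_1 -> x_2) <-> (x_3 <-> x_2)) <-> (((x_2 -> x_1) -> x_1) -> x_2) = 2/3 <-> 5/6 = 2/3
(!((x_2 <-> x_2) -> x_3) -> (((x_3 -> x_3) <-> x_2) -> (x_1 -> x_3))) -> (((x_1 -> x_2) <-> (x_3 <-> x_2)) <-> (((x_2 -> x_1) -> x_1) -> x_2)) = 1 -> 2/3 = 2/3

2/3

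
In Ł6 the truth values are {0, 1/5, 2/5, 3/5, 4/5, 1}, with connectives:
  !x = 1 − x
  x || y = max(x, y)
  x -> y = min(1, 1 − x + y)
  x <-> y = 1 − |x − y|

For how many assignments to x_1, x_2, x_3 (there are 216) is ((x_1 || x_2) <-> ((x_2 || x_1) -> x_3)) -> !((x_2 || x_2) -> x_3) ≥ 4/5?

77

value 1: 45 assignments (counts)
value 4/5: 32 assignments (counts)
value 3/5: 39 assignments
value 2/5: 46 assignments
value 1/5: 37 assignments
value 0: 17 assignments
So 77 of the 216 assignments meet the threshold.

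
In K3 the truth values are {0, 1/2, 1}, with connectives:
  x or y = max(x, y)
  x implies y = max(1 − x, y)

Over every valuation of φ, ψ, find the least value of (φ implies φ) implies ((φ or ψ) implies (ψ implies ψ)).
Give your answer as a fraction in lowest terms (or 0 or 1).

Take φ = 0, ψ = 1/2:
φ implies φ = 0 implies 0 = 1
φ or ψ = 0 or 1/2 = 1/2
ψ implies ψ = 1/2 implies 1/2 = 1/2
(φ or ψ) implies (ψ implies ψ) = 1/2 implies 1/2 = 1/2
(φ implies φ) implies ((φ or ψ) implies (ψ implies ψ)) = 1 implies 1/2 = 1/2
No assignment yields a value below 1/2, so this is the minimum.

1/2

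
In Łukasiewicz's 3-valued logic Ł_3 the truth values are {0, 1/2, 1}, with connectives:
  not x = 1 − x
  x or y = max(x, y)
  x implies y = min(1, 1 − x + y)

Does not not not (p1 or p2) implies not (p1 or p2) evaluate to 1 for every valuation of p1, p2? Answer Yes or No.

Yes

p1 = 0, p2 = 0 ↦ 1
p1 = 0, p2 = 1/2 ↦ 1
p1 = 0, p2 = 1 ↦ 1
p1 = 1/2, p2 = 0 ↦ 1
p1 = 1/2, p2 = 1/2 ↦ 1
p1 = 1/2, p2 = 1 ↦ 1
p1 = 1, p2 = 0 ↦ 1
p1 = 1, p2 = 1/2 ↦ 1
p1 = 1, p2 = 1 ↦ 1
Every assignment gives a value ≥ 1.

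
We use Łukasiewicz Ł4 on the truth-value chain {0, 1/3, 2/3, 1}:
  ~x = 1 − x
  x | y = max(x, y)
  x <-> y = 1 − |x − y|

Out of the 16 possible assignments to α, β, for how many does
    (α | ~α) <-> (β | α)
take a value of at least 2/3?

14

α = 0, β = 0 ↦ 0  <
α = 0, β = 1/3 ↦ 1/3  <
α = 0, β = 2/3 ↦ 2/3  ≥
α = 0, β = 1 ↦ 1  ≥
α = 1/3, β = 0 ↦ 2/3  ≥
α = 1/3, β = 1/3 ↦ 2/3  ≥
α = 1/3, β = 2/3 ↦ 1  ≥
α = 1/3, β = 1 ↦ 2/3  ≥
α = 2/3, β = 0 ↦ 1  ≥
α = 2/3, β = 1/3 ↦ 1  ≥
α = 2/3, β = 2/3 ↦ 1  ≥
α = 2/3, β = 1 ↦ 2/3  ≥
α = 1, β = 0 ↦ 1  ≥
α = 1, β = 1/3 ↦ 1  ≥
α = 1, β = 2/3 ↦ 1  ≥
α = 1, β = 1 ↦ 1  ≥
So 14 of the 16 assignments meet the threshold.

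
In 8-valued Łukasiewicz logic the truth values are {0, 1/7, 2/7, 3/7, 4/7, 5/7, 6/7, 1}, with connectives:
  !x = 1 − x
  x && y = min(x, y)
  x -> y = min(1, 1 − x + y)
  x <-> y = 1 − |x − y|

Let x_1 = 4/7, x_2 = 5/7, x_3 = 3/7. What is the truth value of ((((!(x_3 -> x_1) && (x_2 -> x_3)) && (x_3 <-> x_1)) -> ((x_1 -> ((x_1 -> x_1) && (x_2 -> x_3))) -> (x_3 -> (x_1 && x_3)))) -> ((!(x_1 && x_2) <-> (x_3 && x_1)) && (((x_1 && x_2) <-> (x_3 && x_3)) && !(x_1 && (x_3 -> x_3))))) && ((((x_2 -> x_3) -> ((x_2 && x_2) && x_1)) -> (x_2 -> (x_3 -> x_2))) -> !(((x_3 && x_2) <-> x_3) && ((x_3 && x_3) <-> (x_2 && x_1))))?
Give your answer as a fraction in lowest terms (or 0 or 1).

1/7

x_3 -> x_1 = 3/7 -> 4/7 = 1
!(x_3 -> x_1) = !1 = 0
x_2 -> x_3 = 5/7 -> 3/7 = 5/7
!(x_3 -> x_1) && (x_2 -> x_3) = 0 && 5/7 = 0
x_3 <-> x_1 = 3/7 <-> 4/7 = 6/7
(!(x_3 -> x_1) && (x_2 -> x_3)) && (x_3 <-> x_1) = 0 && 6/7 = 0
x_1 -> x_1 = 4/7 -> 4/7 = 1
x_2 -> x_3 = 5/7 -> 3/7 = 5/7
(x_1 -> x_1) && (x_2 -> x_3) = 1 && 5/7 = 5/7
x_1 -> ((x_1 -> x_1) && (x_2 -> x_3)) = 4/7 -> 5/7 = 1
x_1 && x_3 = 4/7 && 3/7 = 3/7
x_3 -> (x_1 && x_3) = 3/7 -> 3/7 = 1
(x_1 -> ((x_1 -> x_1) && (x_2 -> x_3))) -> (x_3 -> (x_1 && x_3)) = 1 -> 1 = 1
((!(x_3 -> x_1) && (x_2 -> x_3)) && (x_3 <-> x_1)) -> ((x_1 -> ((x_1 -> x_1) && (x_2 -> x_3))) -> (x_3 -> (x_1 && x_3))) = 0 -> 1 = 1
x_1 && x_2 = 4/7 && 5/7 = 4/7
!(x_1 && x_2) = !4/7 = 3/7
x_3 && x_1 = 3/7 && 4/7 = 3/7
!(x_1 && x_2) <-> (x_3 && x_1) = 3/7 <-> 3/7 = 1
x_1 && x_2 = 4/7 && 5/7 = 4/7
x_3 && x_3 = 3/7 && 3/7 = 3/7
(x_1 && x_2) <-> (x_3 && x_3) = 4/7 <-> 3/7 = 6/7
x_3 -> x_3 = 3/7 -> 3/7 = 1
x_1 && (x_3 -> x_3) = 4/7 && 1 = 4/7
!(x_1 && (x_3 -> x_3)) = !4/7 = 3/7
((x_1 && x_2) <-> (x_3 && x_3)) && !(x_1 && (x_3 -> x_3)) = 6/7 && 3/7 = 3/7
(!(x_1 && x_2) <-> (x_3 && x_1)) && (((x_1 && x_2) <-> (x_3 && x_3)) && !(x_1 && (x_3 -> x_3))) = 1 && 3/7 = 3/7
(((!(x_3 -> x_1) && (x_2 -> x_3)) && (x_3 <-> x_1)) -> ((x_1 -> ((x_1 -> x_1) && (x_2 -> x_3))) -> (x_3 -> (x_1 && x_3)))) -> ((!(x_1 && x_2) <-> (x_3 && x_1)) && (((x_1 && x_2) <-> (x_3 && x_3)) && !(x_1 && (x_3 -> x_3)))) = 1 -> 3/7 = 3/7
x_2 -> x_3 = 5/7 -> 3/7 = 5/7
x_2 && x_2 = 5/7 && 5/7 = 5/7
(x_2 && x_2) && x_1 = 5/7 && 4/7 = 4/7
(x_2 -> x_3) -> ((x_2 && x_2) && x_1) = 5/7 -> 4/7 = 6/7
x_3 -> x_2 = 3/7 -> 5/7 = 1
x_2 -> (x_3 -> x_2) = 5/7 -> 1 = 1
((x_2 -> x_3) -> ((x_2 && x_2) && x_1)) -> (x_2 -> (x_3 -> x_2)) = 6/7 -> 1 = 1
x_3 && x_2 = 3/7 && 5/7 = 3/7
(x_3 && x_2) <-> x_3 = 3/7 <-> 3/7 = 1
x_3 && x_3 = 3/7 && 3/7 = 3/7
x_2 && x_1 = 5/7 && 4/7 = 4/7
(x_3 && x_3) <-> (x_2 && x_1) = 3/7 <-> 4/7 = 6/7
((x_3 && x_2) <-> x_3) && ((x_3 && x_3) <-> (x_2 && x_1)) = 1 && 6/7 = 6/7
!(((x_3 && x_2) <-> x_3) && ((x_3 && x_3) <-> (x_2 && x_1))) = !6/7 = 1/7
(((x_2 -> x_3) -> ((x_2 && x_2) && x_1)) -> (x_2 -> (x_3 -> x_2))) -> !(((x_3 && x_2) <-> x_3) && ((x_3 && x_3) <-> (x_2 && x_1))) = 1 -> 1/7 = 1/7
((((!(x_3 -> x_1) && (x_2 -> x_3)) && (x_3 <-> x_1)) -> ((x_1 -> ((x_1 -> x_1) && (x_2 -> x_3))) -> (x_3 -> (x_1 && x_3)))) -> ((!(x_1 && x_2) <-> (x_3 && x_1)) && (((x_1 && x_2) <-> (x_3 && x_3)) && !(x_1 && (x_3 -> x_3))))) && ((((x_2 -> x_3) -> ((x_2 && x_2) && x_1)) -> (x_2 -> (x_3 -> x_2))) -> !(((x_3 && x_2) <-> x_3) && ((x_3 && x_3) <-> (x_2 && x_1)))) = 3/7 && 1/7 = 1/7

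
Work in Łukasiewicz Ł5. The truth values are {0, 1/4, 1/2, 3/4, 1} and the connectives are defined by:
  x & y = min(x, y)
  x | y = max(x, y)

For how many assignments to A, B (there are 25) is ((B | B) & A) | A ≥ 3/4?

value 1: 5 assignments (counts)
value 3/4: 5 assignments (counts)
value 1/2: 5 assignments
value 1/4: 5 assignments
value 0: 5 assignments
So 10 of the 25 assignments meet the threshold.

10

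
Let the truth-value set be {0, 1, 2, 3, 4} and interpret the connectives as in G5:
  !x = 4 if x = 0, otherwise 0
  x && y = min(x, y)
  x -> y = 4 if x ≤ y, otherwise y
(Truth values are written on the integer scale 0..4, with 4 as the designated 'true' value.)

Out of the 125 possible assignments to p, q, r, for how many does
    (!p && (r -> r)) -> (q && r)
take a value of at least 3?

104

value 4: 101 assignments (counts)
value 3: 3 assignments (counts)
value 2: 5 assignments
value 1: 7 assignments
value 0: 9 assignments
So 104 of the 125 assignments meet the threshold.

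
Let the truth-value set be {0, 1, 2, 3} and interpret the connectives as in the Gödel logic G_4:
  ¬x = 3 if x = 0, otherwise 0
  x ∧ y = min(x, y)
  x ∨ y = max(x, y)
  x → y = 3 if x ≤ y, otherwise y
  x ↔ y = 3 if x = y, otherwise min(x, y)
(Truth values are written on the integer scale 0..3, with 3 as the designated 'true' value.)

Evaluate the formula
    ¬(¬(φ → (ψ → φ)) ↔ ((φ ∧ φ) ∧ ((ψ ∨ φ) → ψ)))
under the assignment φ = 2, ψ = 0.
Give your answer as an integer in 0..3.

0

ψ → φ = 0 → 2 = 3
φ → (ψ → φ) = 2 → 3 = 3
¬(φ → (ψ → φ)) = ¬3 = 0
φ ∧ φ = 2 ∧ 2 = 2
ψ ∨ φ = 0 ∨ 2 = 2
(ψ ∨ φ) → ψ = 2 → 0 = 0
(φ ∧ φ) ∧ ((ψ ∨ φ) → ψ) = 2 ∧ 0 = 0
¬(φ → (ψ → φ)) ↔ ((φ ∧ φ) ∧ ((ψ ∨ φ) → ψ)) = 0 ↔ 0 = 3
¬(¬(φ → (ψ → φ)) ↔ ((φ ∧ φ) ∧ ((ψ ∨ φ) → ψ))) = ¬3 = 0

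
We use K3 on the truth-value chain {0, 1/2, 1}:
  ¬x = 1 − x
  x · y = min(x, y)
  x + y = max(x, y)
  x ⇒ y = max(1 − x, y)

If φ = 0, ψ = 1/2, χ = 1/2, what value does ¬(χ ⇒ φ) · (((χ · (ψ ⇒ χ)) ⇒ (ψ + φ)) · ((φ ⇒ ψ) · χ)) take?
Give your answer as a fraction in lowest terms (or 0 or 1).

1/2

χ ⇒ φ = 1/2 ⇒ 0 = 1/2
¬(χ ⇒ φ) = ¬1/2 = 1/2
ψ ⇒ χ = 1/2 ⇒ 1/2 = 1/2
χ · (ψ ⇒ χ) = 1/2 · 1/2 = 1/2
ψ + φ = 1/2 + 0 = 1/2
(χ · (ψ ⇒ χ)) ⇒ (ψ + φ) = 1/2 ⇒ 1/2 = 1/2
φ ⇒ ψ = 0 ⇒ 1/2 = 1
(φ ⇒ ψ) · χ = 1 · 1/2 = 1/2
((χ · (ψ ⇒ χ)) ⇒ (ψ + φ)) · ((φ ⇒ ψ) · χ) = 1/2 · 1/2 = 1/2
¬(χ ⇒ φ) · (((χ · (ψ ⇒ χ)) ⇒ (ψ + φ)) · ((φ ⇒ ψ) · χ)) = 1/2 · 1/2 = 1/2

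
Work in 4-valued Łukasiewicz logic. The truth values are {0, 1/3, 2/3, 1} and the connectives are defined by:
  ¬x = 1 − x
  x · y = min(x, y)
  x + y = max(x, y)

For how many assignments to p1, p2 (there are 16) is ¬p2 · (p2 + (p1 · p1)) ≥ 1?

p1 = 0, p2 = 0 ↦ 0  <
p1 = 0, p2 = 1/3 ↦ 1/3  <
p1 = 0, p2 = 2/3 ↦ 1/3  <
p1 = 0, p2 = 1 ↦ 0  <
p1 = 1/3, p2 = 0 ↦ 1/3  <
p1 = 1/3, p2 = 1/3 ↦ 1/3  <
p1 = 1/3, p2 = 2/3 ↦ 1/3  <
p1 = 1/3, p2 = 1 ↦ 0  <
p1 = 2/3, p2 = 0 ↦ 2/3  <
p1 = 2/3, p2 = 1/3 ↦ 2/3  <
p1 = 2/3, p2 = 2/3 ↦ 1/3  <
p1 = 2/3, p2 = 1 ↦ 0  <
p1 = 1, p2 = 0 ↦ 1  ≥
p1 = 1, p2 = 1/3 ↦ 2/3  <
p1 = 1, p2 = 2/3 ↦ 1/3  <
p1 = 1, p2 = 1 ↦ 0  <
So 1 of the 16 assignments meets the threshold.

1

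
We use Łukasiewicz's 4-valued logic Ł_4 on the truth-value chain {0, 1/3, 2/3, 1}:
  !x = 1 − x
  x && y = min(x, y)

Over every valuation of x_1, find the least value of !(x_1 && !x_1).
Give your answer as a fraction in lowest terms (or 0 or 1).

2/3

Take x_1 = 1/3:
!x_1 = !1/3 = 2/3
x_1 && !x_1 = 1/3 && 2/3 = 1/3
!(x_1 && !x_1) = !1/3 = 2/3
No assignment yields a value below 2/3, so this is the minimum.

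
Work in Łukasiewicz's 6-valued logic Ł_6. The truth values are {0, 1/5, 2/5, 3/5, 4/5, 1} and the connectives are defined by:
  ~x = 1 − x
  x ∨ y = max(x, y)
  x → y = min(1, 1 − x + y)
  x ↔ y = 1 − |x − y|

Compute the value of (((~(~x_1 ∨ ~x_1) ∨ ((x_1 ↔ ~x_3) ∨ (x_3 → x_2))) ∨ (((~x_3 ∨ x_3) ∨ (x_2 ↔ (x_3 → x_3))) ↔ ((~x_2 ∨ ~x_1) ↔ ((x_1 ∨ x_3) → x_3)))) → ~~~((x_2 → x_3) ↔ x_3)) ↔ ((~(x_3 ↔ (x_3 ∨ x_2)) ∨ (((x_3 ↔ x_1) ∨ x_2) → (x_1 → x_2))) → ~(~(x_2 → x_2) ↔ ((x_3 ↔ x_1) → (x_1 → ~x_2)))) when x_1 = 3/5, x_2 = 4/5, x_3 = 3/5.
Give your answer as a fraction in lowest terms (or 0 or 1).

~x_1 = ~3/5 = 2/5
~x_1 = ~3/5 = 2/5
~x_1 ∨ ~x_1 = 2/5 ∨ 2/5 = 2/5
~(~x_1 ∨ ~x_1) = ~2/5 = 3/5
~x_3 = ~3/5 = 2/5
x_1 ↔ ~x_3 = 3/5 ↔ 2/5 = 4/5
x_3 → x_2 = 3/5 → 4/5 = 1
(x_1 ↔ ~x_3) ∨ (x_3 → x_2) = 4/5 ∨ 1 = 1
~(~x_1 ∨ ~x_1) ∨ ((x_1 ↔ ~x_3) ∨ (x_3 → x_2)) = 3/5 ∨ 1 = 1
~x_3 = ~3/5 = 2/5
~x_3 ∨ x_3 = 2/5 ∨ 3/5 = 3/5
x_3 → x_3 = 3/5 → 3/5 = 1
x_2 ↔ (x_3 → x_3) = 4/5 ↔ 1 = 4/5
(~x_3 ∨ x_3) ∨ (x_2 ↔ (x_3 → x_3)) = 3/5 ∨ 4/5 = 4/5
~x_2 = ~4/5 = 1/5
~x_1 = ~3/5 = 2/5
~x_2 ∨ ~x_1 = 1/5 ∨ 2/5 = 2/5
x_1 ∨ x_3 = 3/5 ∨ 3/5 = 3/5
(x_1 ∨ x_3) → x_3 = 3/5 → 3/5 = 1
(~x_2 ∨ ~x_1) ↔ ((x_1 ∨ x_3) → x_3) = 2/5 ↔ 1 = 2/5
((~x_3 ∨ x_3) ∨ (x_2 ↔ (x_3 → x_3))) ↔ ((~x_2 ∨ ~x_1) ↔ ((x_1 ∨ x_3) → x_3)) = 4/5 ↔ 2/5 = 3/5
(~(~x_1 ∨ ~x_1) ∨ ((x_1 ↔ ~x_3) ∨ (x_3 → x_2))) ∨ (((~x_3 ∨ x_3) ∨ (x_2 ↔ (x_3 → x_3))) ↔ ((~x_2 ∨ ~x_1) ↔ ((x_1 ∨ x_3) → x_3))) = 1 ∨ 3/5 = 1
x_2 → x_3 = 4/5 → 3/5 = 4/5
(x_2 → x_3) ↔ x_3 = 4/5 ↔ 3/5 = 4/5
~((x_2 → x_3) ↔ x_3) = ~4/5 = 1/5
~~((x_2 → x_3) ↔ x_3) = ~1/5 = 4/5
~~~((x_2 → x_3) ↔ x_3) = ~4/5 = 1/5
((~(~x_1 ∨ ~x_1) ∨ ((x_1 ↔ ~x_3) ∨ (x_3 → x_2))) ∨ (((~x_3 ∨ x_3) ∨ (x_2 ↔ (x_3 → x_3))) ↔ ((~x_2 ∨ ~x_1) ↔ ((x_1 ∨ x_3) → x_3)))) → ~~~((x_2 → x_3) ↔ x_3) = 1 → 1/5 = 1/5
x_3 ∨ x_2 = 3/5 ∨ 4/5 = 4/5
x_3 ↔ (x_3 ∨ x_2) = 3/5 ↔ 4/5 = 4/5
~(x_3 ↔ (x_3 ∨ x_2)) = ~4/5 = 1/5
x_3 ↔ x_1 = 3/5 ↔ 3/5 = 1
(x_3 ↔ x_1) ∨ x_2 = 1 ∨ 4/5 = 1
x_1 → x_2 = 3/5 → 4/5 = 1
((x_3 ↔ x_1) ∨ x_2) → (x_1 → x_2) = 1 → 1 = 1
~(x_3 ↔ (x_3 ∨ x_2)) ∨ (((x_3 ↔ x_1) ∨ x_2) → (x_1 → x_2)) = 1/5 ∨ 1 = 1
x_2 → x_2 = 4/5 → 4/5 = 1
~(x_2 → x_2) = ~1 = 0
x_3 ↔ x_1 = 3/5 ↔ 3/5 = 1
~x_2 = ~4/5 = 1/5
x_1 → ~x_2 = 3/5 → 1/5 = 3/5
(x_3 ↔ x_1) → (x_1 → ~x_2) = 1 → 3/5 = 3/5
~(x_2 → x_2) ↔ ((x_3 ↔ x_1) → (x_1 → ~x_2)) = 0 ↔ 3/5 = 2/5
~(~(x_2 → x_2) ↔ ((x_3 ↔ x_1) → (x_1 → ~x_2))) = ~2/5 = 3/5
(~(x_3 ↔ (x_3 ∨ x_2)) ∨ (((x_3 ↔ x_1) ∨ x_2) → (x_1 → x_2))) → ~(~(x_2 → x_2) ↔ ((x_3 ↔ x_1) → (x_1 → ~x_2))) = 1 → 3/5 = 3/5
(((~(~x_1 ∨ ~x_1) ∨ ((x_1 ↔ ~x_3) ∨ (x_3 → x_2))) ∨ (((~x_3 ∨ x_3) ∨ (x_2 ↔ (x_3 → x_3))) ↔ ((~x_2 ∨ ~x_1) ↔ ((x_1 ∨ x_3) → x_3)))) → ~~~((x_2 → x_3) ↔ x_3)) ↔ ((~(x_3 ↔ (x_3 ∨ x_2)) ∨ (((x_3 ↔ x_1) ∨ x_2) → (x_1 → x_2))) → ~(~(x_2 → x_2) ↔ ((x_3 ↔ x_1) → (x_1 → ~x_2)))) = 1/5 ↔ 3/5 = 3/5

3/5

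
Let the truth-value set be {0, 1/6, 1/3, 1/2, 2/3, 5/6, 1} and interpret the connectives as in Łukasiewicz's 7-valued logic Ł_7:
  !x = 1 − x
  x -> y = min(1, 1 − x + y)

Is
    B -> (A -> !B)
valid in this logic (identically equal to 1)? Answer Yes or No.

Counterexample: take A = 1/6, B = 1.
!B = !1 = 0
A -> !B = 1/6 -> 0 = 5/6
B -> (A -> !B) = 1 -> 5/6 = 5/6
This gives 5/6 ≠ 1.

No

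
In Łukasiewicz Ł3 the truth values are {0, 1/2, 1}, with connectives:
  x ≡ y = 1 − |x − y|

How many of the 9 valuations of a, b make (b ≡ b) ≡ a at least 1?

3

a = 0, b = 0 ↦ 0  <
a = 0, b = 1/2 ↦ 0  <
a = 0, b = 1 ↦ 0  <
a = 1/2, b = 0 ↦ 1/2  <
a = 1/2, b = 1/2 ↦ 1/2  <
a = 1/2, b = 1 ↦ 1/2  <
a = 1, b = 0 ↦ 1  ≥
a = 1, b = 1/2 ↦ 1  ≥
a = 1, b = 1 ↦ 1  ≥
So 3 of the 9 assignments meet the threshold.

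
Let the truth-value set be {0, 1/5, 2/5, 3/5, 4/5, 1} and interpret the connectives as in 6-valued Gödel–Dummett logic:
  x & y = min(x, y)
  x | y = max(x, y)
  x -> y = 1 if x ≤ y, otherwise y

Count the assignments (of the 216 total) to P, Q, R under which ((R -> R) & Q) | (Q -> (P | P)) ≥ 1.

value 1: 156 assignments (counts)
value 4/5: 24 assignments
value 3/5: 18 assignments
value 2/5: 12 assignments
value 1/5: 6 assignments
So 156 of the 216 assignments meet the threshold.

156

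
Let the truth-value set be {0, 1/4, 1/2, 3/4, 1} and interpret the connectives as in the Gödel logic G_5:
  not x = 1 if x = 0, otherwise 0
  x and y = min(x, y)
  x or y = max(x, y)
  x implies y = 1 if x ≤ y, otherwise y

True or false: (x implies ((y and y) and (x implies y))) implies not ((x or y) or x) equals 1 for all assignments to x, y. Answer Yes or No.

Counterexample: take x = 0, y = 1/4.
y and y = 1/4 and 1/4 = 1/4
x implies y = 0 implies 1/4 = 1
(y and y) and (x implies y) = 1/4 and 1 = 1/4
x implies ((y and y) and (x implies y)) = 0 implies 1/4 = 1
x or y = 0 or 1/4 = 1/4
(x or y) or x = 1/4 or 0 = 1/4
not ((x or y) or x) = not 1/4 = 0
(x implies ((y and y) and (x implies y))) implies not ((x or y) or x) = 1 implies 0 = 0
This gives 0 ≠ 1.

No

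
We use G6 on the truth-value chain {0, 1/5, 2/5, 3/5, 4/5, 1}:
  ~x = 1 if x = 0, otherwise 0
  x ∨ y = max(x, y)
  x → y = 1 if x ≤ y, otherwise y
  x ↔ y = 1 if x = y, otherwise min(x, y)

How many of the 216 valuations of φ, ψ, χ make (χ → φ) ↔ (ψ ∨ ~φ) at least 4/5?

57

value 1: 36 assignments (counts)
value 4/5: 21 assignments (counts)
value 3/5: 25 assignments
value 2/5: 32 assignments
value 1/5: 42 assignments
value 0: 60 assignments
So 57 of the 216 assignments meet the threshold.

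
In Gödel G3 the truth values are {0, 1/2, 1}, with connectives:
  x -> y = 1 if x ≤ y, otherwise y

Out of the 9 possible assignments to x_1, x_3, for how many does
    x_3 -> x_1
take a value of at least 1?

6

x_1 = 0, x_3 = 0 ↦ 1  ≥
x_1 = 0, x_3 = 1/2 ↦ 0  <
x_1 = 0, x_3 = 1 ↦ 0  <
x_1 = 1/2, x_3 = 0 ↦ 1  ≥
x_1 = 1/2, x_3 = 1/2 ↦ 1  ≥
x_1 = 1/2, x_3 = 1 ↦ 1/2  <
x_1 = 1, x_3 = 0 ↦ 1  ≥
x_1 = 1, x_3 = 1/2 ↦ 1  ≥
x_1 = 1, x_3 = 1 ↦ 1  ≥
So 6 of the 9 assignments meet the threshold.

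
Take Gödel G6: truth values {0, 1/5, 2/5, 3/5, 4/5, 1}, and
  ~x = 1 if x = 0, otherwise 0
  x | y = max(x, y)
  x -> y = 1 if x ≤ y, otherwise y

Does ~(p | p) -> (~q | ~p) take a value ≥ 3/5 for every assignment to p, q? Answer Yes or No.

Yes

At p = 2/5, q = 0, for instance:
p | p = 2/5 | 2/5 = 2/5
~(p | p) = ~2/5 = 0
~q = ~0 = 1
~p = ~2/5 = 0
~q | ~p = 1 | 0 = 1
~(p | p) -> (~q | ~p) = 0 -> 1 = 1
and checking the remaining 35 assignments likewise gives ≥ 3/5 in every case.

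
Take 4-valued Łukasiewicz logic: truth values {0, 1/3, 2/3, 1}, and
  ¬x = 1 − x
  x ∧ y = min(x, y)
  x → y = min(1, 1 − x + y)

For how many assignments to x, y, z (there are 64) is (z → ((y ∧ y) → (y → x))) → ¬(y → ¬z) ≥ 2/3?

13

value 1: 7 assignments (counts)
value 2/3: 6 assignments (counts)
value 1/3: 11 assignments
value 0: 40 assignments
So 13 of the 64 assignments meet the threshold.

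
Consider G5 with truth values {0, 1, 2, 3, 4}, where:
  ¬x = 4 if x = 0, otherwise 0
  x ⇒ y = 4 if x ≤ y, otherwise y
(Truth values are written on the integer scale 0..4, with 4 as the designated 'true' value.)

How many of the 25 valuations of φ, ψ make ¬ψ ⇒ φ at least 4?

value 4: 21 assignments (counts)
value 3: 1 assignment
value 2: 1 assignment
value 1: 1 assignment
value 0: 1 assignment
So 21 of the 25 assignments meet the threshold.

21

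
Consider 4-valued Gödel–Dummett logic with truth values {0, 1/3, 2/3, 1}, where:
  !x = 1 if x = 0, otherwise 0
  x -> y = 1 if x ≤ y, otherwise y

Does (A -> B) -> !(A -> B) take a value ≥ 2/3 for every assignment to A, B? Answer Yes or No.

No

Counterexample: take A = 0, B = 0.
A -> B = 0 -> 0 = 1
A -> B = 0 -> 0 = 1
!(A -> B) = !1 = 0
(A -> B) -> !(A -> B) = 1 -> 0 = 0
This gives 0, which is below 2/3.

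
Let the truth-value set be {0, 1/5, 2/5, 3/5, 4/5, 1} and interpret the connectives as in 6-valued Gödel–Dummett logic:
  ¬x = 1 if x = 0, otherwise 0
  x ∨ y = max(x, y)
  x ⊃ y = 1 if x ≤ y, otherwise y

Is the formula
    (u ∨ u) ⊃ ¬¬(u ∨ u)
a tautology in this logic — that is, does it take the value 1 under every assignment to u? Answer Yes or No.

u = 0 ↦ 1
u = 1/5 ↦ 1
u = 2/5 ↦ 1
u = 3/5 ↦ 1
u = 4/5 ↦ 1
u = 1 ↦ 1
Every assignment gives a value ≥ 1.

Yes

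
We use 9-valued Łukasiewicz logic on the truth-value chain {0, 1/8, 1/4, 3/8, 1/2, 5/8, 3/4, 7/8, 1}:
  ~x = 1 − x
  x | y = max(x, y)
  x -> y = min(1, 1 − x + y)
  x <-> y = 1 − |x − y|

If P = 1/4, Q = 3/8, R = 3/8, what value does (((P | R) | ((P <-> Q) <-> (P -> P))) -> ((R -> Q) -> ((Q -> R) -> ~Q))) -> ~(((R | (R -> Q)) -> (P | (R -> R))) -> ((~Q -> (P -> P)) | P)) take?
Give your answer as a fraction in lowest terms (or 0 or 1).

P | R = 1/4 | 3/8 = 3/8
P <-> Q = 1/4 <-> 3/8 = 7/8
P -> P = 1/4 -> 1/4 = 1
(P <-> Q) <-> (P -> P) = 7/8 <-> 1 = 7/8
(P | R) | ((P <-> Q) <-> (P -> P)) = 3/8 | 7/8 = 7/8
R -> Q = 3/8 -> 3/8 = 1
Q -> R = 3/8 -> 3/8 = 1
~Q = ~3/8 = 5/8
(Q -> R) -> ~Q = 1 -> 5/8 = 5/8
(R -> Q) -> ((Q -> R) -> ~Q) = 1 -> 5/8 = 5/8
((P | R) | ((P <-> Q) <-> (P -> P))) -> ((R -> Q) -> ((Q -> R) -> ~Q)) = 7/8 -> 5/8 = 3/4
R -> Q = 3/8 -> 3/8 = 1
R | (R -> Q) = 3/8 | 1 = 1
R -> R = 3/8 -> 3/8 = 1
P | (R -> R) = 1/4 | 1 = 1
(R | (R -> Q)) -> (P | (R -> R)) = 1 -> 1 = 1
~Q = ~3/8 = 5/8
P -> P = 1/4 -> 1/4 = 1
~Q -> (P -> P) = 5/8 -> 1 = 1
(~Q -> (P -> P)) | P = 1 | 1/4 = 1
((R | (R -> Q)) -> (P | (R -> R))) -> ((~Q -> (P -> P)) | P) = 1 -> 1 = 1
~(((R | (R -> Q)) -> (P | (R -> R))) -> ((~Q -> (P -> P)) | P)) = ~1 = 0
(((P | R) | ((P <-> Q) <-> (P -> P))) -> ((R -> Q) -> ((Q -> R) -> ~Q))) -> ~(((R | (R -> Q)) -> (P | (R -> R))) -> ((~Q -> (P -> P)) | P)) = 3/4 -> 0 = 1/4

1/4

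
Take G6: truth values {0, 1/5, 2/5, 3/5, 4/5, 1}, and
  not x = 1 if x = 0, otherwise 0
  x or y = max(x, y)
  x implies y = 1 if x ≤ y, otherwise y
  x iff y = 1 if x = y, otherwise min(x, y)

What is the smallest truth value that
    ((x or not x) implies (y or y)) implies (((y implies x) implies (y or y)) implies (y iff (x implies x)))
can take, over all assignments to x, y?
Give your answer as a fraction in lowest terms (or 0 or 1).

2/5

Take x = 1/5, y = 2/5:
not x = not 1/5 = 0
x or not x = 1/5 or 0 = 1/5
y or y = 2/5 or 2/5 = 2/5
(x or not x) implies (y or y) = 1/5 implies 2/5 = 1
y implies x = 2/5 implies 1/5 = 1/5
y or y = 2/5 or 2/5 = 2/5
(y implies x) implies (y or y) = 1/5 implies 2/5 = 1
x implies x = 1/5 implies 1/5 = 1
y iff (x implies x) = 2/5 iff 1 = 2/5
((y implies x) implies (y or y)) implies (y iff (x implies x)) = 1 implies 2/5 = 2/5
((x or not x) implies (y or y)) implies (((y implies x) implies (y or y)) implies (y iff (x implies x))) = 1 implies 2/5 = 2/5
No assignment yields a value below 2/5, so this is the minimum.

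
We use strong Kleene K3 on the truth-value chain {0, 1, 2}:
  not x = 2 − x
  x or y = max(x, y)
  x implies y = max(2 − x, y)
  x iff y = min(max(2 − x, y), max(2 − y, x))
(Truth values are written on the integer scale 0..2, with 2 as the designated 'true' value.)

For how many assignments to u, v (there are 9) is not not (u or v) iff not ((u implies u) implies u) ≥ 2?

u = 0, v = 0 ↦ 0  <
u = 0, v = 1 ↦ 1  <
u = 0, v = 2 ↦ 2  ≥
u = 1, v = 0 ↦ 1  <
u = 1, v = 1 ↦ 1  <
u = 1, v = 2 ↦ 1  <
u = 2, v = 0 ↦ 0  <
u = 2, v = 1 ↦ 0  <
u = 2, v = 2 ↦ 0  <
So 1 of the 9 assignments meets the threshold.

1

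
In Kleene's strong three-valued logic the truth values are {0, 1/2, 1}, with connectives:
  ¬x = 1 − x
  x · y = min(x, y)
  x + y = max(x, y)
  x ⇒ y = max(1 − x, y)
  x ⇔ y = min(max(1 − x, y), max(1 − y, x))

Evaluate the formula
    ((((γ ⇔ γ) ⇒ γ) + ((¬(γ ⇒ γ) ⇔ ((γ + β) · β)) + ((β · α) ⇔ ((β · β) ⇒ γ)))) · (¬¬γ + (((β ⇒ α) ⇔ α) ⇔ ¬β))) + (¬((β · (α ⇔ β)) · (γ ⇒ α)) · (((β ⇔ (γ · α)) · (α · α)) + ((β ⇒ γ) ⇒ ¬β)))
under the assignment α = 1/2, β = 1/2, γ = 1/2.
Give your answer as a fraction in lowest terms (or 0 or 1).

1/2

γ ⇔ γ = 1/2 ⇔ 1/2 = 1/2
(γ ⇔ γ) ⇒ γ = 1/2 ⇒ 1/2 = 1/2
γ ⇒ γ = 1/2 ⇒ 1/2 = 1/2
¬(γ ⇒ γ) = ¬1/2 = 1/2
γ + β = 1/2 + 1/2 = 1/2
(γ + β) · β = 1/2 · 1/2 = 1/2
¬(γ ⇒ γ) ⇔ ((γ + β) · β) = 1/2 ⇔ 1/2 = 1/2
β · α = 1/2 · 1/2 = 1/2
β · β = 1/2 · 1/2 = 1/2
(β · β) ⇒ γ = 1/2 ⇒ 1/2 = 1/2
(β · α) ⇔ ((β · β) ⇒ γ) = 1/2 ⇔ 1/2 = 1/2
(¬(γ ⇒ γ) ⇔ ((γ + β) · β)) + ((β · α) ⇔ ((β · β) ⇒ γ)) = 1/2 + 1/2 = 1/2
((γ ⇔ γ) ⇒ γ) + ((¬(γ ⇒ γ) ⇔ ((γ + β) · β)) + ((β · α) ⇔ ((β · β) ⇒ γ))) = 1/2 + 1/2 = 1/2
¬γ = ¬1/2 = 1/2
¬¬γ = ¬1/2 = 1/2
β ⇒ α = 1/2 ⇒ 1/2 = 1/2
(β ⇒ α) ⇔ α = 1/2 ⇔ 1/2 = 1/2
¬β = ¬1/2 = 1/2
((β ⇒ α) ⇔ α) ⇔ ¬β = 1/2 ⇔ 1/2 = 1/2
¬¬γ + (((β ⇒ α) ⇔ α) ⇔ ¬β) = 1/2 + 1/2 = 1/2
(((γ ⇔ γ) ⇒ γ) + ((¬(γ ⇒ γ) ⇔ ((γ + β) · β)) + ((β · α) ⇔ ((β · β) ⇒ γ)))) · (¬¬γ + (((β ⇒ α) ⇔ α) ⇔ ¬β)) = 1/2 · 1/2 = 1/2
α ⇔ β = 1/2 ⇔ 1/2 = 1/2
β · (α ⇔ β) = 1/2 · 1/2 = 1/2
γ ⇒ α = 1/2 ⇒ 1/2 = 1/2
(β · (α ⇔ β)) · (γ ⇒ α) = 1/2 · 1/2 = 1/2
¬((β · (α ⇔ β)) · (γ ⇒ α)) = ¬1/2 = 1/2
γ · α = 1/2 · 1/2 = 1/2
β ⇔ (γ · α) = 1/2 ⇔ 1/2 = 1/2
α · α = 1/2 · 1/2 = 1/2
(β ⇔ (γ · α)) · (α · α) = 1/2 · 1/2 = 1/2
β ⇒ γ = 1/2 ⇒ 1/2 = 1/2
¬β = ¬1/2 = 1/2
(β ⇒ γ) ⇒ ¬β = 1/2 ⇒ 1/2 = 1/2
((β ⇔ (γ · α)) · (α · α)) + ((β ⇒ γ) ⇒ ¬β) = 1/2 + 1/2 = 1/2
¬((β · (α ⇔ β)) · (γ ⇒ α)) · (((β ⇔ (γ · α)) · (α · α)) + ((β ⇒ γ) ⇒ ¬β)) = 1/2 · 1/2 = 1/2
((((γ ⇔ γ) ⇒ γ) + ((¬(γ ⇒ γ) ⇔ ((γ + β) · β)) + ((β · α) ⇔ ((β · β) ⇒ γ)))) · (¬¬γ + (((β ⇒ α) ⇔ α) ⇔ ¬β))) + (¬((β · (α ⇔ β)) · (γ ⇒ α)) · (((β ⇔ (γ · α)) · (α · α)) + ((β ⇒ γ) ⇒ ¬β))) = 1/2 + 1/2 = 1/2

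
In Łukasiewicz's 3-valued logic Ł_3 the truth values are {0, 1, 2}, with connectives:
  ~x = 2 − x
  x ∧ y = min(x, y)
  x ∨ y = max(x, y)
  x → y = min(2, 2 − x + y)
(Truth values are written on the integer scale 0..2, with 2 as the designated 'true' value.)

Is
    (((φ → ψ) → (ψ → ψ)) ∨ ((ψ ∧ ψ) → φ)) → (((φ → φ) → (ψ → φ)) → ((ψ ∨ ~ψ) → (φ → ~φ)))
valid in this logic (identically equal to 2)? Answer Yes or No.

Counterexample: take φ = 2, ψ = 0.
φ → ψ = 2 → 0 = 0
ψ → ψ = 0 → 0 = 2
(φ → ψ) → (ψ → ψ) = 0 → 2 = 2
ψ ∧ ψ = 0 ∧ 0 = 0
(ψ ∧ ψ) → φ = 0 → 2 = 2
((φ → ψ) → (ψ → ψ)) ∨ ((ψ ∧ ψ) → φ) = 2 ∨ 2 = 2
φ → φ = 2 → 2 = 2
ψ → φ = 0 → 2 = 2
(φ → φ) → (ψ → φ) = 2 → 2 = 2
~ψ = ~0 = 2
ψ ∨ ~ψ = 0 ∨ 2 = 2
~φ = ~2 = 0
φ → ~φ = 2 → 0 = 0
(ψ ∨ ~ψ) → (φ → ~φ) = 2 → 0 = 0
((φ → φ) → (ψ → φ)) → ((ψ ∨ ~ψ) → (φ → ~φ)) = 2 → 0 = 0
(((φ → ψ) → (ψ → ψ)) ∨ ((ψ ∧ ψ) → φ)) → (((φ → φ) → (ψ → φ)) → ((ψ ∨ ~ψ) → (φ → ~φ))) = 2 → 0 = 0
This gives 0 ≠ 2.

No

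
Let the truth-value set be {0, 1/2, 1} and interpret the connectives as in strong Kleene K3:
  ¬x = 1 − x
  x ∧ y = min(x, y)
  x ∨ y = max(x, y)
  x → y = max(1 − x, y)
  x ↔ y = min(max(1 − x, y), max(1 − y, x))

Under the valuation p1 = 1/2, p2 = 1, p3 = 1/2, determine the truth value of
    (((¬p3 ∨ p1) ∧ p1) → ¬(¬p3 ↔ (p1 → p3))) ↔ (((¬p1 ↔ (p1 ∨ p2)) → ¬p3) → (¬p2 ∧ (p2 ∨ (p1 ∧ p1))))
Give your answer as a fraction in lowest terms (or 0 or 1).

¬p3 = ¬1/2 = 1/2
¬p3 ∨ p1 = 1/2 ∨ 1/2 = 1/2
(¬p3 ∨ p1) ∧ p1 = 1/2 ∧ 1/2 = 1/2
¬p3 = ¬1/2 = 1/2
p1 → p3 = 1/2 → 1/2 = 1/2
¬p3 ↔ (p1 → p3) = 1/2 ↔ 1/2 = 1/2
¬(¬p3 ↔ (p1 → p3)) = ¬1/2 = 1/2
((¬p3 ∨ p1) ∧ p1) → ¬(¬p3 ↔ (p1 → p3)) = 1/2 → 1/2 = 1/2
¬p1 = ¬1/2 = 1/2
p1 ∨ p2 = 1/2 ∨ 1 = 1
¬p1 ↔ (p1 ∨ p2) = 1/2 ↔ 1 = 1/2
¬p3 = ¬1/2 = 1/2
(¬p1 ↔ (p1 ∨ p2)) → ¬p3 = 1/2 → 1/2 = 1/2
¬p2 = ¬1 = 0
p1 ∧ p1 = 1/2 ∧ 1/2 = 1/2
p2 ∨ (p1 ∧ p1) = 1 ∨ 1/2 = 1
¬p2 ∧ (p2 ∨ (p1 ∧ p1)) = 0 ∧ 1 = 0
((¬p1 ↔ (p1 ∨ p2)) → ¬p3) → (¬p2 ∧ (p2 ∨ (p1 ∧ p1))) = 1/2 → 0 = 1/2
(((¬p3 ∨ p1) ∧ p1) → ¬(¬p3 ↔ (p1 → p3))) ↔ (((¬p1 ↔ (p1 ∨ p2)) → ¬p3) → (¬p2 ∧ (p2 ∨ (p1 ∧ p1)))) = 1/2 ↔ 1/2 = 1/2

1/2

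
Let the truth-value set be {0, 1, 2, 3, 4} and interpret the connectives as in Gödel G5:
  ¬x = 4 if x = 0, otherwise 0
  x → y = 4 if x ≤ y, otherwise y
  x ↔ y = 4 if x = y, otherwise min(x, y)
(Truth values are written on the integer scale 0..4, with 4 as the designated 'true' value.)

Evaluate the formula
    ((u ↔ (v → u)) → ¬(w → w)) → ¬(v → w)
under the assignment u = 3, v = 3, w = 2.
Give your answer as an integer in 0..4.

v → u = 3 → 3 = 4
u ↔ (v → u) = 3 ↔ 4 = 3
w → w = 2 → 2 = 4
¬(w → w) = ¬4 = 0
(u ↔ (v → u)) → ¬(w → w) = 3 → 0 = 0
v → w = 3 → 2 = 2
¬(v → w) = ¬2 = 0
((u ↔ (v → u)) → ¬(w → w)) → ¬(v → w) = 0 → 0 = 4

4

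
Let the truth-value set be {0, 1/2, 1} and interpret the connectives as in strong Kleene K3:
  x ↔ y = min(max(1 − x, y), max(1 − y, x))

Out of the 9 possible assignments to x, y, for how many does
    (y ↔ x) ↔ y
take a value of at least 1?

x = 0, y = 0 ↦ 0  <
x = 0, y = 1/2 ↦ 1/2  <
x = 0, y = 1 ↦ 0  <
x = 1/2, y = 0 ↦ 1/2  <
x = 1/2, y = 1/2 ↦ 1/2  <
x = 1/2, y = 1 ↦ 1/2  <
x = 1, y = 0 ↦ 1  ≥
x = 1, y = 1/2 ↦ 1/2  <
x = 1, y = 1 ↦ 1  ≥
So 2 of the 9 assignments meet the threshold.

2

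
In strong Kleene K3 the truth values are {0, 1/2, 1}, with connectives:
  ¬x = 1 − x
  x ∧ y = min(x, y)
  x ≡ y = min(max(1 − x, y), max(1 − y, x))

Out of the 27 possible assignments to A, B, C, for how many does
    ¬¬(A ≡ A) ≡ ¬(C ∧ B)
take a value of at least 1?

value 1: 10 assignments (counts)
value 1/2: 15 assignments
value 0: 2 assignments
So 10 of the 27 assignments meet the threshold.

10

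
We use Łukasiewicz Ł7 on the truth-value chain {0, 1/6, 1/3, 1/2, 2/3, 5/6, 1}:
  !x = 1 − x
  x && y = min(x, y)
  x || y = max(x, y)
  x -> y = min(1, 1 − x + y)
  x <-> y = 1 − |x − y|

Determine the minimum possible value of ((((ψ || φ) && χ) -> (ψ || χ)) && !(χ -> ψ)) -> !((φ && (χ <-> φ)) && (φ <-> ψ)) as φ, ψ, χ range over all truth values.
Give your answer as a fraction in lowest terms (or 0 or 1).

1/2

Take φ = 1/2, ψ = 0, χ = 1:
ψ || φ = 0 || 1/2 = 1/2
(ψ || φ) && χ = 1/2 && 1 = 1/2
ψ || χ = 0 || 1 = 1
((ψ || φ) && χ) -> (ψ || χ) = 1/2 -> 1 = 1
χ -> ψ = 1 -> 0 = 0
!(χ -> ψ) = !0 = 1
(((ψ || φ) && χ) -> (ψ || χ)) && !(χ -> ψ) = 1 && 1 = 1
χ <-> φ = 1 <-> 1/2 = 1/2
φ && (χ <-> φ) = 1/2 && 1/2 = 1/2
φ <-> ψ = 1/2 <-> 0 = 1/2
(φ && (χ <-> φ)) && (φ <-> ψ) = 1/2 && 1/2 = 1/2
!((φ && (χ <-> φ)) && (φ <-> ψ)) = !1/2 = 1/2
((((ψ || φ) && χ) -> (ψ || χ)) && !(χ -> ψ)) -> !((φ && (χ <-> φ)) && (φ <-> ψ)) = 1 -> 1/2 = 1/2
No assignment yields a value below 1/2, so this is the minimum.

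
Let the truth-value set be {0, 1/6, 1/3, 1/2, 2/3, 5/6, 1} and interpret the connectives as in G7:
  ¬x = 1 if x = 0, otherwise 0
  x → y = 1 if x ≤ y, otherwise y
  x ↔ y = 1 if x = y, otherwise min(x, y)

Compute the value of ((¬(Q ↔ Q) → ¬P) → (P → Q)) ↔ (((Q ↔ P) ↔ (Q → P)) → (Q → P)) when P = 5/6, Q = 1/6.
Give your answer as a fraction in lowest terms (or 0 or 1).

1/6

Q ↔ Q = 1/6 ↔ 1/6 = 1
¬(Q ↔ Q) = ¬1 = 0
¬P = ¬5/6 = 0
¬(Q ↔ Q) → ¬P = 0 → 0 = 1
P → Q = 5/6 → 1/6 = 1/6
(¬(Q ↔ Q) → ¬P) → (P → Q) = 1 → 1/6 = 1/6
Q ↔ P = 1/6 ↔ 5/6 = 1/6
Q → P = 1/6 → 5/6 = 1
(Q ↔ P) ↔ (Q → P) = 1/6 ↔ 1 = 1/6
Q → P = 1/6 → 5/6 = 1
((Q ↔ P) ↔ (Q → P)) → (Q → P) = 1/6 → 1 = 1
((¬(Q ↔ Q) → ¬P) → (P → Q)) ↔ (((Q ↔ P) ↔ (Q → P)) → (Q → P)) = 1/6 ↔ 1 = 1/6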